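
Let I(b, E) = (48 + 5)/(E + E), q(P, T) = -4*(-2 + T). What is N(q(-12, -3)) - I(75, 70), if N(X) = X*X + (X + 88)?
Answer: 71067/140 ≈ 507.62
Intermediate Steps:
q(P, T) = 8 - 4*T
I(b, E) = 53/(2*E) (I(b, E) = 53/((2*E)) = 53*(1/(2*E)) = 53/(2*E))
N(X) = 88 + X + X² (N(X) = X² + (88 + X) = 88 + X + X²)
N(q(-12, -3)) - I(75, 70) = (88 + (8 - 4*(-3)) + (8 - 4*(-3))²) - 53/(2*70) = (88 + (8 + 12) + (8 + 12)²) - 53/(2*70) = (88 + 20 + 20²) - 1*53/140 = (88 + 20 + 400) - 53/140 = 508 - 53/140 = 71067/140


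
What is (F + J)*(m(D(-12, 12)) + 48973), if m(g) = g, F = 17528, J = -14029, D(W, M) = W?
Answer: 171314539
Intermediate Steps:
(F + J)*(m(D(-12, 12)) + 48973) = (17528 - 14029)*(-12 + 48973) = 3499*48961 = 171314539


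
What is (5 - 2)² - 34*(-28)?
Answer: 961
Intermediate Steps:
(5 - 2)² - 34*(-28) = 3² + 952 = 9 + 952 = 961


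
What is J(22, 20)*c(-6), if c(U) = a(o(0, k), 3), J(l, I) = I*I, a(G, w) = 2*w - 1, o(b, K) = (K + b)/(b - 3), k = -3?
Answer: 2000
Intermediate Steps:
o(b, K) = (K + b)/(-3 + b)
a(G, w) = -1 + 2*w
J(l, I) = I**2
c(U) = 5 (c(U) = -1 + 2*3 = -1 + 6 = 5)
J(22, 20)*c(-6) = 20**2*5 = 400*5 = 2000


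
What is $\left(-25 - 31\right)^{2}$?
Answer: $3136$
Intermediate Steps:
$\left(-25 - 31\right)^{2} = \left(-56\right)^{2} = 3136$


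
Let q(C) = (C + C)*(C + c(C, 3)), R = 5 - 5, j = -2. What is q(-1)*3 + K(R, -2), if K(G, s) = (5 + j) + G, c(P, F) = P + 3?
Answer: -3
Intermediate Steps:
c(P, F) = 3 + P
R = 0
K(G, s) = 3 + G (K(G, s) = (5 - 2) + G = 3 + G)
q(C) = 2*C*(3 + 2*C) (q(C) = (C + C)*(C + (3 + C)) = (2*C)*(3 + 2*C) = 2*C*(3 + 2*C))
q(-1)*3 + K(R, -2) = (2*(-1)*(3 + 2*(-1)))*3 + (3 + 0) = (2*(-1)*(3 - 2))*3 + 3 = (2*(-1)*1)*3 + 3 = -2*3 + 3 = -6 + 3 = -3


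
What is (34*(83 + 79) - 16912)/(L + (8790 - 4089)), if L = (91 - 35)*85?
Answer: -11404/9461 ≈ -1.2054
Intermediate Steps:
L = 4760 (L = 56*85 = 4760)
(34*(83 + 79) - 16912)/(L + (8790 - 4089)) = (34*(83 + 79) - 16912)/(4760 + (8790 - 4089)) = (34*162 - 16912)/(4760 + 4701) = (5508 - 16912)/9461 = -11404*1/9461 = -11404/9461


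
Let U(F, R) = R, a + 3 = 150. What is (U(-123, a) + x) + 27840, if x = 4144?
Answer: 32131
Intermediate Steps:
a = 147 (a = -3 + 150 = 147)
(U(-123, a) + x) + 27840 = (147 + 4144) + 27840 = 4291 + 27840 = 32131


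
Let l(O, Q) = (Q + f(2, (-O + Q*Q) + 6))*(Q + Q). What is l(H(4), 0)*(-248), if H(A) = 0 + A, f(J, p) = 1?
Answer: 0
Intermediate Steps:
H(A) = A
l(O, Q) = 2*Q*(1 + Q) (l(O, Q) = (Q + 1)*(Q + Q) = (1 + Q)*(2*Q) = 2*Q*(1 + Q))
l(H(4), 0)*(-248) = (2*0*(1 + 0))*(-248) = (2*0*1)*(-248) = 0*(-248) = 0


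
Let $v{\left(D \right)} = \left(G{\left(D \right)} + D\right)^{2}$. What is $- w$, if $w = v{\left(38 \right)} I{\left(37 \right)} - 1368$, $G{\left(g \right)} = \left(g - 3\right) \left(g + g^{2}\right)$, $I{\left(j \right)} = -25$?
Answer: $67361012968$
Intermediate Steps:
$G{\left(g \right)} = \left(-3 + g\right) \left(g + g^{2}\right)$
$v{\left(D \right)} = \left(D + D \left(-3 + D^{2} - 2 D\right)\right)^{2}$ ($v{\left(D \right)} = \left(D \left(-3 + D^{2} - 2 D\right) + D\right)^{2} = \left(D + D \left(-3 + D^{2} - 2 D\right)\right)^{2}$)
$w = -67361012968$ ($w = 38^{2} \left(2 - 38^{2} + 2 \cdot 38\right)^{2} \left(-25\right) - 1368 = 1444 \left(2 - 1444 + 76\right)^{2} \left(-25\right) - 1368 = 1444 \left(-1366\right)^{2} \left(-25\right) - 1368 = 1444 \cdot 1865956 \left(-25\right) - 1368 = 2694440464 \left(-25\right) - 1368 = -67361011600 - 1368 = -67361012968$)
$- w = \left(-1\right) \left(-67361012968\right) = 67361012968$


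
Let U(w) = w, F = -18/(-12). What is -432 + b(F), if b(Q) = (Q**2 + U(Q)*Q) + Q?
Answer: -426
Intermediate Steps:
F = 3/2 (F = -18*(-1/12) = 3/2 ≈ 1.5000)
b(Q) = Q + 2*Q**2 (b(Q) = (Q**2 + Q*Q) + Q = (Q**2 + Q**2) + Q = 2*Q**2 + Q = Q + 2*Q**2)
-432 + b(F) = -432 + 3*(1 + 2*(3/2))/2 = -432 + 3*(1 + 3)/2 = -432 + (3/2)*4 = -432 + 6 = -426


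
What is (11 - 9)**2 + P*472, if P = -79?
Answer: -37284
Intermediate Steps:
(11 - 9)**2 + P*472 = (11 - 9)**2 - 79*472 = 2**2 - 37288 = 4 - 37288 = -37284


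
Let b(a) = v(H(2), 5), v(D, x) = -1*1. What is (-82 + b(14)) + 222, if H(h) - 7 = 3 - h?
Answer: 139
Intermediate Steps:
H(h) = 10 - h (H(h) = 7 + (3 - h) = 10 - h)
v(D, x) = -1
b(a) = -1
(-82 + b(14)) + 222 = (-82 - 1) + 222 = -83 + 222 = 139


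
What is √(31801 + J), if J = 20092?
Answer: √51893 ≈ 227.80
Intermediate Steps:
√(31801 + J) = √(31801 + 20092) = √51893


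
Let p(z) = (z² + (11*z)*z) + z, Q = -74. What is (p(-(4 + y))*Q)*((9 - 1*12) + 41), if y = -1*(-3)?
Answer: -1633772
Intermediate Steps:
y = 3
p(z) = z + 12*z² (p(z) = (z² + 11*z²) + z = 12*z² + z = z + 12*z²)
(p(-(4 + y))*Q)*((9 - 1*12) + 41) = (((-(4 + 3))*(1 + 12*(-(4 + 3))))*(-74))*((9 - 1*12) + 41) = (((-1*7)*(1 + 12*(-1*7)))*(-74))*((9 - 12) + 41) = (-7*(1 + 12*(-7))*(-74))*(-3 + 41) = (-7*(1 - 84)*(-74))*38 = (-7*(-83)*(-74))*38 = (581*(-74))*38 = -42994*38 = -1633772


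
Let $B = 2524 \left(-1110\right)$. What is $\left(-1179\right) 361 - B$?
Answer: $2376021$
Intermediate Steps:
$B = -2801640$
$\left(-1179\right) 361 - B = \left(-1179\right) 361 - -2801640 = -425619 + 2801640 = 2376021$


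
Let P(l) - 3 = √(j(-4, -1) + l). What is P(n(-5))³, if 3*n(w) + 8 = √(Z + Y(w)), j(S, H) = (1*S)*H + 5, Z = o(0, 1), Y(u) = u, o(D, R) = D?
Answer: (9 + √3*√(19 + I*√5))³/27 ≈ 167.92 + 13.515*I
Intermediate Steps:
Z = 0
j(S, H) = 5 + H*S (j(S, H) = S*H + 5 = H*S + 5 = 5 + H*S)
n(w) = -8/3 + √w/3 (n(w) = -8/3 + √(0 + w)/3 = -8/3 + √w/3)
P(l) = 3 + √(9 + l) (P(l) = 3 + √((5 - 1*(-4)) + l) = 3 + √((5 + 4) + l) = 3 + √(9 + l))
P(n(-5))³ = (3 + √(9 + (-8/3 + √(-5)/3)))³ = (3 + √(9 + (-8/3 + (I*√5)/3)))³ = (3 + √(9 + (-8/3 + I*√5/3)))³ = (3 + √(19/3 + I*√5/3))³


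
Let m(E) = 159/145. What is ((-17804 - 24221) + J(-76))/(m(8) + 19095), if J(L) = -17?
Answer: -145145/65927 ≈ -2.2016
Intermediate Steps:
m(E) = 159/145 (m(E) = 159*(1/145) = 159/145)
((-17804 - 24221) + J(-76))/(m(8) + 19095) = ((-17804 - 24221) - 17)/(159/145 + 19095) = (-42025 - 17)/(2768934/145) = -42042*145/2768934 = -145145/65927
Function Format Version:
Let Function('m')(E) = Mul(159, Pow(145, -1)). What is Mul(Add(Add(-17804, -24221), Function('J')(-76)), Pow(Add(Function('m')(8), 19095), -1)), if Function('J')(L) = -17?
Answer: Rational(-145145, 65927) ≈ -2.2016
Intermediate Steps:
Function('m')(E) = Rational(159, 145) (Function('m')(E) = Mul(159, Rational(1, 145)) = Rational(159, 145))
Mul(Add(Add(-17804, -24221), Function('J')(-76)), Pow(Add(Function('m')(8), 19095), -1)) = Mul(Add(Add(-17804, -24221), -17), Pow(Add(Rational(159, 145), 19095), -1)) = Mul(Add(-42025, -17), Pow(Rational(2768934, 145), -1)) = Mul(-42042, Rational(145, 2768934)) = Rational(-145145, 65927)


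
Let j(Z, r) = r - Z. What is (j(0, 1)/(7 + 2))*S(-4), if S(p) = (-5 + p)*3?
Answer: -3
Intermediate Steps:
S(p) = -15 + 3*p
(j(0, 1)/(7 + 2))*S(-4) = ((1 - 1*0)/(7 + 2))*(-15 + 3*(-4)) = ((1 + 0)/9)*(-15 - 12) = (1*(1/9))*(-27) = (1/9)*(-27) = -3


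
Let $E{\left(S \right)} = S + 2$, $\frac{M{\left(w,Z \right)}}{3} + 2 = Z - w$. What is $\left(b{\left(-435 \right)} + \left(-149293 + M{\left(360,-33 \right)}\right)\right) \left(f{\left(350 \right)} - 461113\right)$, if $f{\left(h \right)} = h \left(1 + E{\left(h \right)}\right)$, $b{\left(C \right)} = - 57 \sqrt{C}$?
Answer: $50795805114 + 19241091 i \sqrt{435} \approx 5.0796 \cdot 10^{10} + 4.013 \cdot 10^{8} i$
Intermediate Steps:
$M{\left(w,Z \right)} = -6 - 3 w + 3 Z$ ($M{\left(w,Z \right)} = -6 + 3 \left(Z - w\right) = -6 + \left(- 3 w + 3 Z\right) = -6 - 3 w + 3 Z$)
$E{\left(S \right)} = 2 + S$
$f{\left(h \right)} = h \left(3 + h\right)$ ($f{\left(h \right)} = h \left(1 + \left(2 + h\right)\right) = h \left(3 + h\right)$)
$\left(b{\left(-435 \right)} + \left(-149293 + M{\left(360,-33 \right)}\right)\right) \left(f{\left(350 \right)} - 461113\right) = \left(- 57 \sqrt{-435} - 150478\right) \left(350 \left(3 + 350\right) - 461113\right) = \left(- 57 i \sqrt{435} - 150478\right) \left(350 \cdot 353 - 461113\right) = \left(- 57 i \sqrt{435} - 150478\right) \left(123550 - 461113\right) = \left(- 57 i \sqrt{435} - 150478\right) \left(-337563\right) = \left(-150478 - 57 i \sqrt{435}\right) \left(-337563\right) = 50795805114 + 19241091 i \sqrt{435}$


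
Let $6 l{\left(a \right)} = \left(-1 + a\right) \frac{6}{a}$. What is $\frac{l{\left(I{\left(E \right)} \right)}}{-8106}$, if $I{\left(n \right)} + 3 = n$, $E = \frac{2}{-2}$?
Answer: $- \frac{5}{32424} \approx -0.00015421$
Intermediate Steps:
$E = -1$ ($E = 2 \left(- \frac{1}{2}\right) = -1$)
$I{\left(n \right)} = -3 + n$
$l{\left(a \right)} = \frac{-1 + a}{a}$ ($l{\left(a \right)} = \frac{\left(-1 + a\right) \frac{6}{a}}{6} = \frac{6 \frac{1}{a} \left(-1 + a\right)}{6} = \frac{-1 + a}{a}$)
$\frac{l{\left(I{\left(E \right)} \right)}}{-8106} = \frac{\frac{1}{-3 - 1} \left(-1 - 4\right)}{-8106} = \frac{-1 - 4}{-4} \left(- \frac{1}{8106}\right) = \left(- \frac{1}{4}\right) \left(-5\right) \left(- \frac{1}{8106}\right) = \frac{5}{4} \left(- \frac{1}{8106}\right) = - \frac{5}{32424}$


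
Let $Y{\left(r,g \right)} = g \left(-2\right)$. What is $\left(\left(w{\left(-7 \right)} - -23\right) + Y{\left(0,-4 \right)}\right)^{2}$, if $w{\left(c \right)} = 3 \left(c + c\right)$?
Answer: $121$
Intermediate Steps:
$Y{\left(r,g \right)} = - 2 g$
$w{\left(c \right)} = 6 c$ ($w{\left(c \right)} = 3 \cdot 2 c = 6 c$)
$\left(\left(w{\left(-7 \right)} - -23\right) + Y{\left(0,-4 \right)}\right)^{2} = \left(\left(6 \left(-7\right) - -23\right) - -8\right)^{2} = \left(\left(-42 + 23\right) + 8\right)^{2} = \left(-19 + 8\right)^{2} = \left(-11\right)^{2} = 121$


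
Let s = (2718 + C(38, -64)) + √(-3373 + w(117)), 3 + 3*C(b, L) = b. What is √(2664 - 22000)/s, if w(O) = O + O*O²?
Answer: -9*I*√7726457738/26337254 + 24567*I*√4834/26337254 ≈ 0.034816*I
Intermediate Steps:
w(O) = O + O³
C(b, L) = -1 + b/3
s = 8189/3 + √1598357 (s = (2718 + (-1 + (⅓)*38)) + √(-3373 + (117 + 117³)) = (2718 + (-1 + 38/3)) + √(-3373 + (117 + 1601613)) = (2718 + 35/3) + √(-3373 + 1601730) = 8189/3 + √1598357 ≈ 3993.9)
√(2664 - 22000)/s = √(2664 - 22000)/(8189/3 + √1598357) = √(-19336)/(8189/3 + √1598357) = (2*I*√4834)/(8189/3 + √1598357) = 2*I*√4834/(8189/3 + √1598357)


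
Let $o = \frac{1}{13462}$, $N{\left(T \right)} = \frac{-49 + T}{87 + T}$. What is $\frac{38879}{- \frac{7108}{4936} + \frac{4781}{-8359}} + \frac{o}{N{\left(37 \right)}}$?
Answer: $- \frac{1799587300219819}{93128756338} \approx -19324.0$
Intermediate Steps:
$N{\left(T \right)} = \frac{-49 + T}{87 + T}$
$o = \frac{1}{13462} \approx 7.4283 \cdot 10^{-5}$
$\frac{38879}{- \frac{7108}{4936} + \frac{4781}{-8359}} + \frac{o}{N{\left(37 \right)}} = \frac{38879}{- \frac{7108}{4936} + \frac{4781}{-8359}} + \frac{1}{13462 \frac{-49 + 37}{87 + 37}} = \frac{38879}{\left(-7108\right) \frac{1}{4936} + 4781 \left(- \frac{1}{8359}\right)} + \frac{1}{13462 \cdot \frac{1}{124} \left(-12\right)} = \frac{38879}{- \frac{1777}{1234} - \frac{4781}{8359}} + \frac{1}{13462 \cdot \frac{1}{124} \left(-12\right)} = \frac{38879}{- \frac{20753697}{10315006}} + \frac{1}{13462 \left(- \frac{3}{31}\right)} = 38879 \left(- \frac{10315006}{20753697}\right) + \frac{1}{13462} \left(- \frac{31}{3}\right) = - \frac{401037118274}{20753697} - \frac{31}{40386} = - \frac{1799587300219819}{93128756338}$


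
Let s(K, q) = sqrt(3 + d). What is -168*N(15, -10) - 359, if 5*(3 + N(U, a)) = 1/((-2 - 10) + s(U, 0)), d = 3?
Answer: 17011/115 + 28*sqrt(6)/115 ≈ 148.52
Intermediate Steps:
s(K, q) = sqrt(6) (s(K, q) = sqrt(3 + 3) = sqrt(6))
N(U, a) = -3 + 1/(5*(-12 + sqrt(6))) (N(U, a) = -3 + 1/(5*((-2 - 10) + sqrt(6))) = -3 + 1/(5*(-12 + sqrt(6))))
-168*N(15, -10) - 359 = -168*(-347/115 - sqrt(6)/690) - 359 = (58296/115 + 28*sqrt(6)/115) - 359 = 17011/115 + 28*sqrt(6)/115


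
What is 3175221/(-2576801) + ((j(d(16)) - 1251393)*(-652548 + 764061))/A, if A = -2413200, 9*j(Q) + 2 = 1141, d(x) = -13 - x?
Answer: 539309638078463929/9327504259800 ≈ 57819.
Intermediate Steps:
j(Q) = 1139/9 (j(Q) = -2/9 + (1/9)*1141 = -2/9 + 1141/9 = 1139/9)
3175221/(-2576801) + ((j(d(16)) - 1251393)*(-652548 + 764061))/A = 3175221/(-2576801) + ((1139/9 - 1251393)*(-652548 + 764061))/(-2413200) = 3175221*(-1/2576801) - 11261398/9*111513*(-1/2413200) = -3175221/2576801 - 418597425058/3*(-1/2413200) = -3175221/2576801 + 209298712529/3619800 = 539309638078463929/9327504259800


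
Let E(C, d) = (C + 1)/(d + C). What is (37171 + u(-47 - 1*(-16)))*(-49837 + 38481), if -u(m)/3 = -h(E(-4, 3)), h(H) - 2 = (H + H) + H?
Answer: -422488624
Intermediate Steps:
E(C, d) = (1 + C)/(C + d)
h(H) = 2 + 3*H (h(H) = 2 + ((H + H) + H) = 2 + (2*H + H) = 2 + 3*H)
u(m) = 33 (u(m) = -(-3)*(2 + 3*((1 - 4)/(-4 + 3))) = -(-3)*(2 + 3*(-3/(-1))) = -(-3)*(2 + 3*(-1*(-3))) = -(-3)*(2 + 3*3) = -(-3)*(2 + 9) = -(-3)*11 = -3*(-11) = 33)
(37171 + u(-47 - 1*(-16)))*(-49837 + 38481) = (37171 + 33)*(-49837 + 38481) = 37204*(-11356) = -422488624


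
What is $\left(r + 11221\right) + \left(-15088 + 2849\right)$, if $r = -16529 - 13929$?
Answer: $-31476$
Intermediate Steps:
$r = -30458$ ($r = -16529 - 13929 = -30458$)
$\left(r + 11221\right) + \left(-15088 + 2849\right) = \left(-30458 + 11221\right) + \left(-15088 + 2849\right) = -19237 - 12239 = -31476$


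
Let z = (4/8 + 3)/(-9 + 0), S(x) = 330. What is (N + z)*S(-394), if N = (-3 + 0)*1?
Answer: -3355/3 ≈ -1118.3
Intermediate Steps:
z = -7/18 (z = (4*(⅛) + 3)/(-9) = (½ + 3)*(-⅑) = (7/2)*(-⅑) = -7/18 ≈ -0.38889)
N = -3 (N = -3*1 = -3)
(N + z)*S(-394) = (-3 - 7/18)*330 = -61/18*330 = -3355/3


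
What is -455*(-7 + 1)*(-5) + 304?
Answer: -13346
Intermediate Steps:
-455*(-7 + 1)*(-5) + 304 = -(-2730)*(-5) + 304 = -455*30 + 304 = -13650 + 304 = -13346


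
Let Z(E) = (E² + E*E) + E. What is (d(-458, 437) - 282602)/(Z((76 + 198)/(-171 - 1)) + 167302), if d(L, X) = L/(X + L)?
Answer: -10972306216/6496304577 ≈ -1.6890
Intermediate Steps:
d(L, X) = L/(L + X)
Z(E) = E + 2*E² (Z(E) = (E² + E²) + E = 2*E² + E = E + 2*E²)
(d(-458, 437) - 282602)/(Z((76 + 198)/(-171 - 1)) + 167302) = (-458/(-458 + 437) - 282602)/(((76 + 198)/(-171 - 1))*(1 + 2*((76 + 198)/(-171 - 1))) + 167302) = (-458/(-21) - 282602)/((274/(-172))*(1 + 2*(274/(-172))) + 167302) = (-458*(-1/21) - 282602)/((274*(-1/172))*(1 + 2*(274*(-1/172))) + 167302) = (458/21 - 282602)/(-137*(1 + 2*(-137/86))/86 + 167302) = -5934184/(21*(-137*(1 - 137/43)/86 + 167302)) = -5934184/(21*(-137/86*(-94/43) + 167302)) = -5934184/(21*(6439/1849 + 167302)) = -5934184/(21*309347837/1849) = -5934184/21*1849/309347837 = -10972306216/6496304577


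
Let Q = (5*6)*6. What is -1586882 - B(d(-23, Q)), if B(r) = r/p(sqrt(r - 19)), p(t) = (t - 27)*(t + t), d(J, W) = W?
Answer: -450674443/284 + 1215*sqrt(161)/45724 ≈ -1.5869e+6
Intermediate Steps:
Q = 180 (Q = 30*6 = 180)
p(t) = 2*t*(-27 + t) (p(t) = (-27 + t)*(2*t) = 2*t*(-27 + t))
B(r) = r/(2*(-27 + sqrt(-19 + r))*sqrt(-19 + r)) (B(r) = r/((2*sqrt(r - 19)*(-27 + sqrt(r - 19)))) = r/((2*sqrt(-19 + r)*(-27 + sqrt(-19 + r)))) = r*(1/(2*(-27 + sqrt(-19 + r))*sqrt(-19 + r))) = r/(2*(-27 + sqrt(-19 + r))*sqrt(-19 + r)))
-1586882 - B(d(-23, Q)) = -1586882 - 180/(2*(-19 + 180 - 27*sqrt(-19 + 180))) = -1586882 - 180/(2*(-19 + 180 - 27*sqrt(161))) = -1586882 - 180/(2*(161 - 27*sqrt(161))) = -1586882 - 90/(161 - 27*sqrt(161))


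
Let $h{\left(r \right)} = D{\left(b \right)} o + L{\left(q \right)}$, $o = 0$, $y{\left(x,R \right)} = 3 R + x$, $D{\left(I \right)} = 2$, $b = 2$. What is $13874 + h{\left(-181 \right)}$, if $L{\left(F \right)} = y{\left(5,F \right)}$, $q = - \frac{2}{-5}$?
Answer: $\frac{69401}{5} \approx 13880.0$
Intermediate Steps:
$q = \frac{2}{5}$ ($q = \left(-2\right) \left(- \frac{1}{5}\right) = \frac{2}{5} \approx 0.4$)
$y{\left(x,R \right)} = x + 3 R$
$L{\left(F \right)} = 5 + 3 F$
$h{\left(r \right)} = \frac{31}{5}$ ($h{\left(r \right)} = 2 \cdot 0 + \left(5 + 3 \cdot \frac{2}{5}\right) = 0 + \left(5 + \frac{6}{5}\right) = 0 + \frac{31}{5} = \frac{31}{5}$)
$13874 + h{\left(-181 \right)} = 13874 + \frac{31}{5} = \frac{69401}{5}$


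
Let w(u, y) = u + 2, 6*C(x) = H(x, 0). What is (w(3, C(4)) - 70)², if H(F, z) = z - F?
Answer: 4225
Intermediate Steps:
C(x) = -x/6 (C(x) = (0 - x)/6 = (-x)/6 = -x/6)
w(u, y) = 2 + u
(w(3, C(4)) - 70)² = ((2 + 3) - 70)² = (5 - 70)² = (-65)² = 4225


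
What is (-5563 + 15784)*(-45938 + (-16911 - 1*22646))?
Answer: -873844395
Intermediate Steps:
(-5563 + 15784)*(-45938 + (-16911 - 1*22646)) = 10221*(-45938 + (-16911 - 22646)) = 10221*(-45938 - 39557) = 10221*(-85495) = -873844395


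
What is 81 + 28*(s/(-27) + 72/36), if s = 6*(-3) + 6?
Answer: 1345/9 ≈ 149.44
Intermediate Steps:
s = -12 (s = -18 + 6 = -12)
81 + 28*(s/(-27) + 72/36) = 81 + 28*(-12/(-27) + 72/36) = 81 + 28*(-12*(-1/27) + 72*(1/36)) = 81 + 28*(4/9 + 2) = 81 + 28*(22/9) = 81 + 616/9 = 1345/9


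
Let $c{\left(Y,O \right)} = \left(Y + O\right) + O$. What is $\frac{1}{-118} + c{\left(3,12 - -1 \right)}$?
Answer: $\frac{3421}{118} \approx 28.992$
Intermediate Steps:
$c{\left(Y,O \right)} = Y + 2 O$ ($c{\left(Y,O \right)} = \left(O + Y\right) + O = Y + 2 O$)
$\frac{1}{-118} + c{\left(3,12 - -1 \right)} = \frac{1}{-118} + \left(3 + 2 \left(12 - -1\right)\right) = - \frac{1}{118} + \left(3 + 2 \left(12 + 1\right)\right) = - \frac{1}{118} + \left(3 + 2 \cdot 13\right) = - \frac{1}{118} + \left(3 + 26\right) = - \frac{1}{118} + 29 = \frac{3421}{118}$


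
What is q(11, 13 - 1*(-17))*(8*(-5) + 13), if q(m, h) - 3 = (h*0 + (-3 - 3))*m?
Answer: 1701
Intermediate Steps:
q(m, h) = 3 - 6*m (q(m, h) = 3 + (h*0 + (-3 - 3))*m = 3 + (0 - 6)*m = 3 - 6*m)
q(11, 13 - 1*(-17))*(8*(-5) + 13) = (3 - 6*11)*(8*(-5) + 13) = (3 - 66)*(-40 + 13) = -63*(-27) = 1701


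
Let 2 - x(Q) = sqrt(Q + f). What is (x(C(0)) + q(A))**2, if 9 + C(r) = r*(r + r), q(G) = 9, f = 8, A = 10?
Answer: (11 - I)**2 ≈ 120.0 - 22.0*I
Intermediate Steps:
C(r) = -9 + 2*r**2 (C(r) = -9 + r*(r + r) = -9 + r*(2*r) = -9 + 2*r**2)
x(Q) = 2 - sqrt(8 + Q) (x(Q) = 2 - sqrt(Q + 8) = 2 - sqrt(8 + Q))
(x(C(0)) + q(A))**2 = ((2 - sqrt(8 + (-9 + 2*0**2))) + 9)**2 = ((2 - sqrt(8 + (-9 + 2*0))) + 9)**2 = ((2 - sqrt(8 + (-9 + 0))) + 9)**2 = ((2 - sqrt(8 - 9)) + 9)**2 = ((2 - sqrt(-1)) + 9)**2 = ((2 - I) + 9)**2 = (11 - I)**2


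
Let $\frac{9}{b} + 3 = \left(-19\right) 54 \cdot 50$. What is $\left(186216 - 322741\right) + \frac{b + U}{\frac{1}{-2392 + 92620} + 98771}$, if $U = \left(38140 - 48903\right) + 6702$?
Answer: $- \frac{20806767039991804117}{152402569301689} \approx -1.3653 \cdot 10^{5}$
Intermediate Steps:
$U = -4061$ ($U = -10763 + 6702 = -4061$)
$b = - \frac{3}{17101}$ ($b = \frac{9}{-3 + \left(-19\right) 54 \cdot 50} = \frac{9}{-3 - 51300} = \frac{9}{-51303} = 9 \left(- \frac{1}{51303}\right) = - \frac{3}{17101} \approx -0.00017543$)
$\left(186216 - 322741\right) + \frac{b + U}{\frac{1}{-2392 + 92620} + 98771} = \left(186216 - 322741\right) + \frac{- \frac{3}{17101} - 4061}{\frac{1}{-2392 + 92620} + 98771} = -136525 - \frac{69447164}{17101 \left(\frac{1}{90228} + 98771\right)} = -136525 - \frac{69447164}{17101 \cdot \frac{8911909789}{90228}} = -136525 - \frac{6266078713392}{152402569301689} = - \frac{20806767039991804117}{152402569301689}$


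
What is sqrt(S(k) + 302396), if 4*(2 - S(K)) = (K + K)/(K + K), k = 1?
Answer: 3*sqrt(134399)/2 ≈ 549.91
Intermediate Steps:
S(K) = 7/4 (S(K) = 2 - (K + K)/(4*(K + K)) = 2 - 2*K/(4*(2*K)) = 2 - 2*K*1/(2*K)/4 = 2 - 1/4*1 = 2 - 1/4 = 7/4)
sqrt(S(k) + 302396) = sqrt(7/4 + 302396) = sqrt(1209591/4) = 3*sqrt(134399)/2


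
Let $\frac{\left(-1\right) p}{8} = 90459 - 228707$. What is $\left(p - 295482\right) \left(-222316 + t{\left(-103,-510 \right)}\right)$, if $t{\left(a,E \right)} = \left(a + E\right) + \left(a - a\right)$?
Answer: $-180684400358$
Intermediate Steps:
$t{\left(a,E \right)} = E + a$ ($t{\left(a,E \right)} = \left(E + a\right) + 0 = E + a$)
$p = 1105984$ ($p = - 8 \left(90459 - 228707\right) = \left(-8\right) \left(-138248\right) = 1105984$)
$\left(p - 295482\right) \left(-222316 + t{\left(-103,-510 \right)}\right) = \left(1105984 - 295482\right) \left(-222316 - 613\right) = 810502 \left(-222316 - 613\right) = 810502 \left(-222929\right) = -180684400358$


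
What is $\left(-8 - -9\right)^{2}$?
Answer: $1$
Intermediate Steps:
$\left(-8 - -9\right)^{2} = \left(-8 + \left(-1 + 10\right)\right)^{2} = \left(-8 + 9\right)^{2} = 1^{2} = 1$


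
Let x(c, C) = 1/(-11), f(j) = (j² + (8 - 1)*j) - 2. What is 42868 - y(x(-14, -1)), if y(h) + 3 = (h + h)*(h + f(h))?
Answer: 57060643/1331 ≈ 42871.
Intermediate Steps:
f(j) = -2 + j² + 7*j (f(j) = (j² + 7*j) - 2 = -2 + j² + 7*j)
x(c, C) = -1/11
y(h) = -3 + 2*h*(-2 + h² + 8*h) (y(h) = -3 + (h + h)*(h + (-2 + h² + 7*h)) = -3 + (2*h)*(-2 + h² + 8*h) = -3 + 2*h*(-2 + h² + 8*h))
42868 - y(x(-14, -1)) = 42868 - (-3 - 4*(-1/11) + 2*(-1/11)³ + 16*(-1/11)²) = 42868 - (-3 + 4/11 + 2*(-1/1331) + 16*(1/121)) = 42868 - (-3 + 4/11 - 2/1331 + 16/121) = 42868 - 1*(-3335/1331) = 42868 + 3335/1331 = 57060643/1331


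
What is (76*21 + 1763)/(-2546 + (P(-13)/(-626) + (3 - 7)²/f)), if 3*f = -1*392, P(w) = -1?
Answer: -103033966/78099711 ≈ -1.3193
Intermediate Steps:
f = -392/3 (f = (-1*392)/3 = (⅓)*(-392) = -392/3 ≈ -130.67)
(76*21 + 1763)/(-2546 + (P(-13)/(-626) + (3 - 7)²/f)) = (76*21 + 1763)/(-2546 + (-1/(-626) + (3 - 7)²/(-392/3))) = (1596 + 1763)/(-2546 + (-1*(-1/626) + (-4)²*(-3/392))) = 3359/(-2546 + (1/626 + 16*(-3/392))) = 3359/(-2546 + (1/626 - 6/49)) = 3359/(-2546 - 3707/30674) = 3359/(-78099711/30674) = 3359*(-30674/78099711) = -103033966/78099711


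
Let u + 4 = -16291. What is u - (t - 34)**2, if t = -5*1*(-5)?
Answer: -16376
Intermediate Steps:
u = -16295 (u = -4 - 16291 = -16295)
t = 25 (t = -5*(-5) = 25)
u - (t - 34)**2 = -16295 - (25 - 34)**2 = -16295 - 1*(-9)**2 = -16295 - 1*81 = -16295 - 81 = -16376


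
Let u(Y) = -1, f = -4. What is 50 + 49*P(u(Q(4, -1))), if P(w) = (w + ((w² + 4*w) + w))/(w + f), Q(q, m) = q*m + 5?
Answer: 99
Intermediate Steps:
Q(q, m) = 5 + m*q (Q(q, m) = m*q + 5 = 5 + m*q)
P(w) = (w² + 6*w)/(-4 + w) (P(w) = (w + ((w² + 4*w) + w))/(w - 4) = (w + (w² + 5*w))/(-4 + w) = (w² + 6*w)/(-4 + w))
50 + 49*P(u(Q(4, -1))) = 50 + 49*(-(6 - 1)/(-4 - 1)) = 50 + 49*(-1*5/(-5)) = 50 + 49*(-1*(-⅕)*5) = 50 + 49*1 = 50 + 49 = 99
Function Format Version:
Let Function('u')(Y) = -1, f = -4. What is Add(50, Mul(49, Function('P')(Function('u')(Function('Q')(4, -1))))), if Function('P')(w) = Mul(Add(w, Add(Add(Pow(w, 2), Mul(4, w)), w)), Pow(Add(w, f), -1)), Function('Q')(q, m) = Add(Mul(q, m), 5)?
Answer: 99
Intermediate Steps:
Function('Q')(q, m) = Add(5, Mul(m, q)) (Function('Q')(q, m) = Add(Mul(m, q), 5) = Add(5, Mul(m, q)))
Function('P')(w) = Mul(Pow(Add(-4, w), -1), Add(Pow(w, 2), Mul(6, w))) (Function('P')(w) = Mul(Add(w, Add(Add(Pow(w, 2), Mul(4, w)), w)), Pow(Add(w, -4), -1)) = Mul(Add(w, Add(Pow(w, 2), Mul(5, w))), Pow(Add(-4, w), -1)) = Mul(Add(Pow(w, 2), Mul(6, w)), Pow(Add(-4, w), -1)) = Mul(Pow(Add(-4, w), -1), Add(Pow(w, 2), Mul(6, w))))
Add(50, Mul(49, Function('P')(Function('u')(Function('Q')(4, -1))))) = Add(50, Mul(49, Mul(-1, Pow(Add(-4, -1), -1), Add(6, -1)))) = Add(50, Mul(49, Mul(-1, Pow(-5, -1), 5))) = Add(50, Mul(49, Mul(-1, Rational(-1, 5), 5))) = Add(50, Mul(49, 1)) = Add(50, 49) = 99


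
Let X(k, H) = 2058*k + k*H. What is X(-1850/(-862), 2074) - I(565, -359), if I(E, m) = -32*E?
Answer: 11614580/431 ≈ 26948.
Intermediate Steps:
X(k, H) = 2058*k + H*k
X(-1850/(-862), 2074) - I(565, -359) = (-1850/(-862))*(2058 + 2074) - (-32)*565 = -1850*(-1/862)*4132 - 1*(-18080) = (925/431)*4132 + 18080 = 3822100/431 + 18080 = 11614580/431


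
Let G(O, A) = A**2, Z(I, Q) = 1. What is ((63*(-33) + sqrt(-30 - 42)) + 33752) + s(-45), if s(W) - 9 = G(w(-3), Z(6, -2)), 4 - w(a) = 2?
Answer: 31683 + 6*I*sqrt(2) ≈ 31683.0 + 8.4853*I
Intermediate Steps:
w(a) = 2 (w(a) = 4 - 1*2 = 4 - 2 = 2)
s(W) = 10 (s(W) = 9 + 1**2 = 9 + 1 = 10)
((63*(-33) + sqrt(-30 - 42)) + 33752) + s(-45) = ((63*(-33) + sqrt(-30 - 42)) + 33752) + 10 = ((-2079 + sqrt(-72)) + 33752) + 10 = ((-2079 + 6*I*sqrt(2)) + 33752) + 10 = (31673 + 6*I*sqrt(2)) + 10 = 31683 + 6*I*sqrt(2)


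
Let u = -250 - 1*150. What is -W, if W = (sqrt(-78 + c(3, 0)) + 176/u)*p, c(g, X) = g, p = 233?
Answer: 2563/25 - 1165*I*sqrt(3) ≈ 102.52 - 2017.8*I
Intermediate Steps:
u = -400 (u = -250 - 150 = -400)
W = -2563/25 + 1165*I*sqrt(3) (W = (sqrt(-78 + 3) + 176/(-400))*233 = (sqrt(-75) + 176*(-1/400))*233 = (5*I*sqrt(3) - 11/25)*233 = (-11/25 + 5*I*sqrt(3))*233 = -2563/25 + 1165*I*sqrt(3) ≈ -102.52 + 2017.8*I)
-W = -(-2563/25 + 1165*I*sqrt(3)) = 2563/25 - 1165*I*sqrt(3)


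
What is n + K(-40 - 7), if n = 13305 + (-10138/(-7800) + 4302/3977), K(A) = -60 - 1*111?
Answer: 203749217413/15510300 ≈ 13136.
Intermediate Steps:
K(A) = -171 (K(A) = -60 - 111 = -171)
n = 206401478713/15510300 (n = 13305 + (-10138*(-1/7800) + 4302*(1/3977)) = 13305 + (5069/3900 + 4302/3977) = 13305 + 36937213/15510300 = 206401478713/15510300 ≈ 13307.)
n + K(-40 - 7) = 206401478713/15510300 - 171 = 203749217413/15510300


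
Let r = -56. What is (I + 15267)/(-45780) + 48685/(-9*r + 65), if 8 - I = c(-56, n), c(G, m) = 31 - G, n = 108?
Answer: 555039332/6512205 ≈ 85.231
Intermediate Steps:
I = -79 (I = 8 - (31 - 1*(-56)) = 8 - (31 + 56) = 8 - 1*87 = 8 - 87 = -79)
(I + 15267)/(-45780) + 48685/(-9*r + 65) = (-79 + 15267)/(-45780) + 48685/(-9*(-56) + 65) = 15188*(-1/45780) + 48685/(504 + 65) = -3797/11445 + 48685/569 = 555039332/6512205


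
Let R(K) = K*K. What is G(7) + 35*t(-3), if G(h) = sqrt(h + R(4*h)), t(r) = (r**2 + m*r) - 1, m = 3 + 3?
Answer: -350 + sqrt(791) ≈ -321.88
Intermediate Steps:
m = 6
R(K) = K**2
t(r) = -1 + r**2 + 6*r (t(r) = (r**2 + 6*r) - 1 = -1 + r**2 + 6*r)
G(h) = sqrt(h + 16*h**2) (G(h) = sqrt(h + (4*h)**2) = sqrt(h + 16*h**2))
G(7) + 35*t(-3) = sqrt(7*(1 + 16*7)) + 35*(-1 + (-3)**2 + 6*(-3)) = sqrt(7*(1 + 112)) + 35*(-1 + 9 - 18) = sqrt(7*113) + 35*(-10) = sqrt(791) - 350 = -350 + sqrt(791)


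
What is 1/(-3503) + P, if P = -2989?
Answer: -10470468/3503 ≈ -2989.0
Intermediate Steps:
1/(-3503) + P = 1/(-3503) - 2989 = -1/3503 - 2989 = -10470468/3503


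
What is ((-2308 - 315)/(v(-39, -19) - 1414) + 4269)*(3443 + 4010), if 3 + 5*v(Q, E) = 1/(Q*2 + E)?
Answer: 753050146741/23658 ≈ 3.1831e+7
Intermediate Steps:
v(Q, E) = -⅗ + 1/(5*(E + 2*Q)) (v(Q, E) = -⅗ + 1/(5*(Q*2 + E)) = -⅗ + 1/(5*(2*Q + E)) = -⅗ + 1/(5*(E + 2*Q)))
((-2308 - 315)/(v(-39, -19) - 1414) + 4269)*(3443 + 4010) = ((-2308 - 315)/((1 - 6*(-39) - 3*(-19))/(5*(-19 + 2*(-39))) - 1414) + 4269)*(3443 + 4010) = (-2623/((1 + 234 + 57)/(5*(-19 - 78)) - 1414) + 4269)*7453 = (-2623/((⅕)*292/(-97) - 1414) + 4269)*7453 = (-2623/((⅕)*(-1/97)*292 - 1414) + 4269)*7453 = (-2623/(-292/485 - 1414) + 4269)*7453 = (-2623/(-686082/485) + 4269)*7453 = (-2623*(-485/686082) + 4269)*7453 = (1272155/686082 + 4269)*7453 = (2930156213/686082)*7453 = 753050146741/23658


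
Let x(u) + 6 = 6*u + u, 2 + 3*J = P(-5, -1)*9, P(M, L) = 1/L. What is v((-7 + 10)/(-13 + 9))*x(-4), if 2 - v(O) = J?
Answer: -578/3 ≈ -192.67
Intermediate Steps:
J = -11/3 (J = -2/3 + (9/(-1))/3 = -2/3 + (-1*9)/3 = -2/3 + (1/3)*(-9) = -2/3 - 3 = -11/3 ≈ -3.6667)
x(u) = -6 + 7*u (x(u) = -6 + (6*u + u) = -6 + 7*u)
v(O) = 17/3 (v(O) = 2 - 1*(-11/3) = 2 + 11/3 = 17/3)
v((-7 + 10)/(-13 + 9))*x(-4) = 17*(-6 + 7*(-4))/3 = 17*(-6 - 28)/3 = (17/3)*(-34) = -578/3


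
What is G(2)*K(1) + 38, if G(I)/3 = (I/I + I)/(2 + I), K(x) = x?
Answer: 161/4 ≈ 40.250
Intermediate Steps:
G(I) = 3*(1 + I)/(2 + I) (G(I) = 3*((I/I + I)/(2 + I)) = 3*((1 + I)/(2 + I)) = 3*(1 + I)/(2 + I))
G(2)*K(1) + 38 = (3*(1 + 2)/(2 + 2))*1 + 38 = (3*3/4)*1 + 38 = (3*(¼)*3)*1 + 38 = (9/4)*1 + 38 = 9/4 + 38 = 161/4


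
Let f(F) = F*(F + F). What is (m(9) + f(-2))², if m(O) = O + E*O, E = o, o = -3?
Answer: 100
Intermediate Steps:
E = -3
m(O) = -2*O (m(O) = O - 3*O = -2*O)
f(F) = 2*F² (f(F) = F*(2*F) = 2*F²)
(m(9) + f(-2))² = (-2*9 + 2*(-2)²)² = (-18 + 2*4)² = (-18 + 8)² = (-10)² = 100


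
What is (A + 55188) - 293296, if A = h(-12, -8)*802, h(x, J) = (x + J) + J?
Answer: -260564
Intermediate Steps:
h(x, J) = x + 2*J (h(x, J) = (J + x) + J = x + 2*J)
A = -22456 (A = (-12 + 2*(-8))*802 = (-12 - 16)*802 = -28*802 = -22456)
(A + 55188) - 293296 = (-22456 + 55188) - 293296 = 32732 - 293296 = -260564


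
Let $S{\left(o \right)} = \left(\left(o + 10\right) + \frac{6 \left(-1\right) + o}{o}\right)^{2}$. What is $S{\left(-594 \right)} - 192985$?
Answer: $\frac{1439690671}{9801} \approx 1.4689 \cdot 10^{5}$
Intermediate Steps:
$S{\left(o \right)} = \left(10 + o + \frac{-6 + o}{o}\right)^{2}$ ($S{\left(o \right)} = \left(\left(10 + o\right) + \frac{-6 + o}{o}\right)^{2} = \left(10 + o + \frac{-6 + o}{o}\right)^{2}$)
$S{\left(-594 \right)} - 192985 = \frac{\left(-6 + \left(-594\right)^{2} + 11 \left(-594\right)\right)^{2}}{352836} - 192985 = \frac{\left(-6 + 352836 - 6534\right)^{2}}{352836} - 192985 = \frac{346296^{2}}{352836} - 192985 = \frac{1}{352836} \cdot 119920919616 - 192985 = \frac{3331136656}{9801} - 192985 = \frac{1439690671}{9801}$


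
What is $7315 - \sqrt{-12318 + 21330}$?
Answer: $7315 - 2 \sqrt{2253} \approx 7220.1$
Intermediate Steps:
$7315 - \sqrt{-12318 + 21330} = 7315 - \sqrt{9012} = 7315 - 2 \sqrt{2253}$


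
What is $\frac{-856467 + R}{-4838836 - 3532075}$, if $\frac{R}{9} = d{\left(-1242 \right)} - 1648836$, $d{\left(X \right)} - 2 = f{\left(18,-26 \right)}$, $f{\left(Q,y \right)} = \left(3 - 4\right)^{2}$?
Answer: $\frac{15695964}{8370911} \approx 1.8751$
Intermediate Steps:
$f{\left(Q,y \right)} = 1$ ($f{\left(Q,y \right)} = \left(-1\right)^{2} = 1$)
$d{\left(X \right)} = 3$ ($d{\left(X \right)} = 2 + 1 = 3$)
$R = -14839497$ ($R = 9 \left(3 - 1648836\right) = 9 \left(-1648833\right) = -14839497$)
$\frac{-856467 + R}{-4838836 - 3532075} = \frac{-856467 - 14839497}{-4838836 - 3532075} = - \frac{15695964}{-8370911} = \left(-15695964\right) \left(- \frac{1}{8370911}\right) = \frac{15695964}{8370911}$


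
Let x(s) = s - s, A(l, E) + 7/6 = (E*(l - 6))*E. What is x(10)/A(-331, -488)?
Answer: 0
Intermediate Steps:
A(l, E) = -7/6 + E²*(-6 + l) (A(l, E) = -7/6 + (E*(l - 6))*E = -7/6 + (E*(-6 + l))*E = -7/6 + E²*(-6 + l))
x(s) = 0
x(10)/A(-331, -488) = 0/(-7/6 - 6*(-488)² - 331*(-488)²) = 0/(-7/6 - 6*238144 - 331*238144) = 0/(-7/6 - 1428864 - 78825664) = 0/(-481527175/6) = 0*(-6/481527175) = 0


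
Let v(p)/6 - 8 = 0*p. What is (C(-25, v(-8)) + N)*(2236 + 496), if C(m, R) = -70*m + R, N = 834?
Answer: 7190624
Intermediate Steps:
v(p) = 48 (v(p) = 48 + 6*(0*p) = 48 + 6*0 = 48 + 0 = 48)
C(m, R) = R - 70*m
(C(-25, v(-8)) + N)*(2236 + 496) = ((48 - 70*(-25)) + 834)*(2236 + 496) = ((48 + 1750) + 834)*2732 = (1798 + 834)*2732 = 2632*2732 = 7190624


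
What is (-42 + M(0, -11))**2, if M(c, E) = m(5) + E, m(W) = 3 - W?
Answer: 3025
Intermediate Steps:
M(c, E) = -2 + E (M(c, E) = (3 - 1*5) + E = (3 - 5) + E = -2 + E)
(-42 + M(0, -11))**2 = (-42 + (-2 - 11))**2 = (-42 - 13)**2 = (-55)**2 = 3025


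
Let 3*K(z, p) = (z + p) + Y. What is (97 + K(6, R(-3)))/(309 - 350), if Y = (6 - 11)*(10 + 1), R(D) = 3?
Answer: -245/123 ≈ -1.9919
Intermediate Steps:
Y = -55 (Y = -5*11 = -55)
K(z, p) = -55/3 + p/3 + z/3 (K(z, p) = ((z + p) - 55)/3 = ((p + z) - 55)/3 = (-55 + p + z)/3 = -55/3 + p/3 + z/3)
(97 + K(6, R(-3)))/(309 - 350) = (97 + (-55/3 + (⅓)*3 + (⅓)*6))/(309 - 350) = (97 + (-55/3 + 1 + 2))/(-41) = (97 - 46/3)*(-1/41) = (245/3)*(-1/41) = -245/123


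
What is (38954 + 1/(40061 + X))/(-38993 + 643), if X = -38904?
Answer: -45069779/44370950 ≈ -1.0157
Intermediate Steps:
(38954 + 1/(40061 + X))/(-38993 + 643) = (38954 + 1/(40061 - 38904))/(-38993 + 643) = (38954 + 1/1157)/(-38350) = (38954 + 1/1157)*(-1/38350) = (45069779/1157)*(-1/38350) = -45069779/44370950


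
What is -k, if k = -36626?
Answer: 36626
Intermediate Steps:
-k = -1*(-36626) = 36626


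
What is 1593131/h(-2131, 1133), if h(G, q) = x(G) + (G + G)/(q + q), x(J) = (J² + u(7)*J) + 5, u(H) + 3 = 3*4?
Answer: 1805017423/5123409140 ≈ 0.35231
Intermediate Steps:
u(H) = 9 (u(H) = -3 + 3*4 = -3 + 12 = 9)
x(J) = 5 + J² + 9*J (x(J) = (J² + 9*J) + 5 = 5 + J² + 9*J)
h(G, q) = 5 + G² + 9*G + G/q (h(G, q) = (5 + G² + 9*G) + (G + G)/(q + q) = (5 + G² + 9*G) + (2*G)/((2*q)) = (5 + G² + 9*G) + (2*G)*(1/(2*q)) = (5 + G² + 9*G) + G/q = 5 + G² + 9*G + G/q)
1593131/h(-2131, 1133) = 1593131/(5 + (-2131)² + 9*(-2131) - 2131/1133) = 1593131/(5 + 4541161 - 19179 - 2131*1/1133) = 1593131/(5 + 4541161 - 19179 - 2131/1133) = 1593131/(5123409140/1133) = 1593131*(1133/5123409140) = 1805017423/5123409140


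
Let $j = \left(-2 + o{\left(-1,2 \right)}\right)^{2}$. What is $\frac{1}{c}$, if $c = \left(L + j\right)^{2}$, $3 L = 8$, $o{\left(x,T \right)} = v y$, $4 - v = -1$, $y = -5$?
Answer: $\frac{9}{4818025} \approx 1.868 \cdot 10^{-6}$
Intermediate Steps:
$v = 5$ ($v = 4 - -1 = 4 + 1 = 5$)
$o{\left(x,T \right)} = -25$ ($o{\left(x,T \right)} = 5 \left(-5\right) = -25$)
$L = \frac{8}{3}$ ($L = \frac{1}{3} \cdot 8 = \frac{8}{3} \approx 2.6667$)
$j = 729$ ($j = \left(-2 - 25\right)^{2} = \left(-27\right)^{2} = 729$)
$c = \frac{4818025}{9}$ ($c = \left(\frac{8}{3} + 729\right)^{2} = \left(\frac{2195}{3}\right)^{2} = \frac{4818025}{9} \approx 5.3534 \cdot 10^{5}$)
$\frac{1}{c} = \frac{1}{\frac{4818025}{9}} = \frac{9}{4818025}$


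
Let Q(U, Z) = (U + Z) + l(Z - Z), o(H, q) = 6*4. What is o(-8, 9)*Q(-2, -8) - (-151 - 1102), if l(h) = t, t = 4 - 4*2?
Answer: 917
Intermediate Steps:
o(H, q) = 24
t = -4 (t = 4 - 8 = -4)
l(h) = -4
Q(U, Z) = -4 + U + Z (Q(U, Z) = (U + Z) - 4 = -4 + U + Z)
o(-8, 9)*Q(-2, -8) - (-151 - 1102) = 24*(-4 - 2 - 8) - (-151 - 1102) = 24*(-14) - 1*(-1253) = -336 + 1253 = 917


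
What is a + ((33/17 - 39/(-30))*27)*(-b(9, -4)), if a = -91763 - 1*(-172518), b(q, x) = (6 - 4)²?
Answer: 6834421/85 ≈ 80405.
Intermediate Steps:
b(q, x) = 4 (b(q, x) = 2² = 4)
a = 80755 (a = -91763 + 172518 = 80755)
a + ((33/17 - 39/(-30))*27)*(-b(9, -4)) = 80755 + ((33/17 - 39/(-30))*27)*(-1*4) = 80755 + ((33*(1/17) - 39*(-1/30))*27)*(-4) = 80755 + ((33/17 + 13/10)*27)*(-4) = 80755 + ((551/170)*27)*(-4) = 80755 + (14877/170)*(-4) = 80755 - 29754/85 = 6834421/85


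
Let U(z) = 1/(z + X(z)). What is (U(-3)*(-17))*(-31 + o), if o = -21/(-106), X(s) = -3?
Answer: -55505/636 ≈ -87.272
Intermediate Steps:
U(z) = 1/(-3 + z) (U(z) = 1/(z - 3) = 1/(-3 + z))
o = 21/106 (o = -21*(-1/106) = 21/106 ≈ 0.19811)
(U(-3)*(-17))*(-31 + o) = (-17/(-3 - 3))*(-31 + 21/106) = (-17/(-6))*(-3265/106) = -1/6*(-17)*(-3265/106) = (17/6)*(-3265/106) = -55505/636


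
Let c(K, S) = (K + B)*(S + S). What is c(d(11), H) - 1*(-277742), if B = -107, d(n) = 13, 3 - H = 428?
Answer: 357642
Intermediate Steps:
H = -425 (H = 3 - 1*428 = 3 - 428 = -425)
c(K, S) = 2*S*(-107 + K) (c(K, S) = (K - 107)*(S + S) = (-107 + K)*(2*S) = 2*S*(-107 + K))
c(d(11), H) - 1*(-277742) = 2*(-425)*(-107 + 13) - 1*(-277742) = 2*(-425)*(-94) + 277742 = 79900 + 277742 = 357642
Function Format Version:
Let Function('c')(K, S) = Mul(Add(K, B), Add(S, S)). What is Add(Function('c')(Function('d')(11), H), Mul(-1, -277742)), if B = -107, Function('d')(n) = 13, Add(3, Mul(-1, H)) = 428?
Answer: 357642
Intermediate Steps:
H = -425 (H = Add(3, Mul(-1, 428)) = Add(3, -428) = -425)
Function('c')(K, S) = Mul(2, S, Add(-107, K)) (Function('c')(K, S) = Mul(Add(K, -107), Add(S, S)) = Mul(Add(-107, K), Mul(2, S)) = Mul(2, S, Add(-107, K)))
Add(Function('c')(Function('d')(11), H), Mul(-1, -277742)) = Add(Mul(2, -425, Add(-107, 13)), Mul(-1, -277742)) = Add(Mul(2, -425, -94), 277742) = Add(79900, 277742) = 357642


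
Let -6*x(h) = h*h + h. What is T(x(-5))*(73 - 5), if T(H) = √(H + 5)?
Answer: 68*√15/3 ≈ 87.788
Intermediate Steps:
x(h) = -h/6 - h²/6 (x(h) = -(h*h + h)/6 = -(h² + h)/6 = -(h + h²)/6 = -h/6 - h²/6)
T(H) = √(5 + H)
T(x(-5))*(73 - 5) = √(5 - ⅙*(-5)*(1 - 5))*(73 - 5) = √(5 - ⅙*(-5)*(-4))*68 = √(5 - 10/3)*68 = √(5/3)*68 = (√15/3)*68 = 68*√15/3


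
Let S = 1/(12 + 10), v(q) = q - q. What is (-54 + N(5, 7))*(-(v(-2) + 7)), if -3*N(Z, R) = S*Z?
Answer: 24983/66 ≈ 378.53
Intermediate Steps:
v(q) = 0
S = 1/22 ≈ 0.045455
N(Z, R) = -Z/66
(-54 + N(5, 7))*(-(v(-2) + 7)) = (-54 - 1/66*5)*(-(0 + 7)) = (-54 - 5/66)*(-1*7) = -3569/66*(-7) = 24983/66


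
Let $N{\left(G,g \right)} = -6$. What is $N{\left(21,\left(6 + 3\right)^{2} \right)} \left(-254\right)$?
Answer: $1524$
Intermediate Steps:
$N{\left(21,\left(6 + 3\right)^{2} \right)} \left(-254\right) = \left(-6\right) \left(-254\right) = 1524$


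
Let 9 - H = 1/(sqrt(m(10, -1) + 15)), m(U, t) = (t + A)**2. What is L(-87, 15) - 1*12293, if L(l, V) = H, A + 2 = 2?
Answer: -49137/4 ≈ -12284.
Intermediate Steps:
A = 0 (A = -2 + 2 = 0)
m(U, t) = t**2 (m(U, t) = (t + 0)**2 = t**2)
H = 35/4 (H = 9 - 1/(sqrt((-1)**2 + 15)) = 9 - 1/(sqrt(1 + 15)) = 9 - 1/(sqrt(16)) = 9 - 1/4 = 35/4 ≈ 8.7500)
L(l, V) = 35/4
L(-87, 15) - 1*12293 = 35/4 - 1*12293 = 35/4 - 12293 = -49137/4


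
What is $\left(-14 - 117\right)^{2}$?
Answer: $17161$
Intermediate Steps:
$\left(-14 - 117\right)^{2} = \left(-131\right)^{2} = 17161$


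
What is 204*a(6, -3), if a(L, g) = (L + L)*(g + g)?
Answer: -14688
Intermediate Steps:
a(L, g) = 4*L*g (a(L, g) = (2*L)*(2*g) = 4*L*g)
204*a(6, -3) = 204*(4*6*(-3)) = 204*(-72) = -14688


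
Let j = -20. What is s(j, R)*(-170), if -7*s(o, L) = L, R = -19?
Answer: -3230/7 ≈ -461.43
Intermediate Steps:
s(o, L) = -L/7
s(j, R)*(-170) = -⅐*(-19)*(-170) = (19/7)*(-170) = -3230/7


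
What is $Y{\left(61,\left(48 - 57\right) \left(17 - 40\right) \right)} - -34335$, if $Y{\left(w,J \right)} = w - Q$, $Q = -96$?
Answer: $34492$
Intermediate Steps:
$Y{\left(w,J \right)} = 96 + w$ ($Y{\left(w,J \right)} = w - -96 = w + 96 = 96 + w$)
$Y{\left(61,\left(48 - 57\right) \left(17 - 40\right) \right)} - -34335 = \left(96 + 61\right) - -34335 = 157 + 34335 = 34492$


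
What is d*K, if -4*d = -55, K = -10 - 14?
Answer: -330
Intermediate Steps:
K = -24
d = 55/4 (d = -¼*(-55) = 55/4 ≈ 13.750)
d*K = (55/4)*(-24) = -330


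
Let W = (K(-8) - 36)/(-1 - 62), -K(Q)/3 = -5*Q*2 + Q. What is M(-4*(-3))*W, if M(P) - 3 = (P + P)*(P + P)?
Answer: 2316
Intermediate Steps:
K(Q) = 27*Q (K(Q) = -3*(-5*Q*2 + Q) = -3*(-10*Q + Q) = -(-27)*Q = 27*Q)
M(P) = 3 + 4*P² (M(P) = 3 + (P + P)*(P + P) = 3 + (2*P)*(2*P) = 3 + 4*P²)
W = 4 (W = (27*(-8) - 36)/(-1 - 62) = (-216 - 36)/(-63) = -252*(-1/63) = 4)
M(-4*(-3))*W = (3 + 4*(-4*(-3))²)*4 = (3 + 4*12²)*4 = (3 + 4*144)*4 = (3 + 576)*4 = 579*4 = 2316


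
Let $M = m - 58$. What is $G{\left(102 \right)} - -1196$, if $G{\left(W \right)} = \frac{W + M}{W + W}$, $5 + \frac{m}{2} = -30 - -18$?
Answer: $\frac{121997}{102} \approx 1196.0$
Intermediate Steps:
$m = -34$ ($m = -10 + 2 \left(-30 - -18\right) = -10 + 2 \left(-30 + 18\right) = -10 + 2 \left(-12\right) = -10 - 24 = -34$)
$M = -92$ ($M = -34 - 58 = -92$)
$G{\left(W \right)} = \frac{-92 + W}{2 W}$ ($G{\left(W \right)} = \frac{W - 92}{W + W} = \frac{-92 + W}{2 W}$)
$G{\left(102 \right)} - -1196 = \frac{-92 + 102}{2 \cdot 102} - -1196 = \frac{1}{2} \cdot \frac{1}{102} \cdot 10 + 1196 = \frac{5}{102} + 1196 = \frac{121997}{102}$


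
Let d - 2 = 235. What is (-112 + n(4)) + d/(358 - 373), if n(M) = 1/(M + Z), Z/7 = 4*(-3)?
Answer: -2045/16 ≈ -127.81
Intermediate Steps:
d = 237 (d = 2 + 235 = 237)
Z = -84 (Z = 7*(4*(-3)) = 7*(-12) = -84)
n(M) = 1/(-84 + M) (n(M) = 1/(M - 84) = 1/(-84 + M))
(-112 + n(4)) + d/(358 - 373) = (-112 + 1/(-84 + 4)) + 237/(358 - 373) = (-112 + 1/(-80)) + 237/(-15) = (-112 - 1/80) - 1/15*237 = -8961/80 - 79/5 = -2045/16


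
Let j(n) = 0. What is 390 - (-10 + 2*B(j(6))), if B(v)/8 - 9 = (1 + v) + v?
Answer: 240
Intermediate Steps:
B(v) = 80 + 16*v (B(v) = 72 + 8*((1 + v) + v) = 72 + 8*(1 + 2*v) = 72 + (8 + 16*v) = 80 + 16*v)
390 - (-10 + 2*B(j(6))) = 390 - (-10 + 2*(80 + 16*0)) = 390 - (-10 + 2*(80 + 0)) = 390 - (-10 + 2*80) = 390 - (-10 + 160) = 390 - 1*150 = 390 - 150 = 240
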